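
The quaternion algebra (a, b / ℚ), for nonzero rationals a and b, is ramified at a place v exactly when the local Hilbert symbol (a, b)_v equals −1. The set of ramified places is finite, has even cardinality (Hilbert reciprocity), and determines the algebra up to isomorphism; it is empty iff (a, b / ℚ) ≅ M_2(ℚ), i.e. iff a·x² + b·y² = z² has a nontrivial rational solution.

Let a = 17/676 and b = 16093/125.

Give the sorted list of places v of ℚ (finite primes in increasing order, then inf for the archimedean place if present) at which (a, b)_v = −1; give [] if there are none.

[5, 7]

(a, b) ≡ (17, 665) mod (ℚ^×)²; places V = {2, 5, 7, 11, 13, 17, 19, ∞}.
(a,b)_17: α=1, u≡4; β=0, v≡16 (mod 17); (4|17)=+1, (16|17)=+1; sign (−1)^0·+1^0·+1^1 = +1.
(a,b)_2: α=-2, β=0; u≡1, v≡1 (mod 8); ε(u)ε(v)=0·0, αω(v)=-2·0, βω(u)=0·0; sum ≡ 0  ⇒  +1.
(a,b)_∞: sgn(17)=+, sgn(665)=+, so +1.
(a,b)_5: α=0, u≡2; β=-3, v≡3 (mod 5); (2|5)=-1, (3|5)=-1; sign (−1)^0·-1^-3·-1^0 = -1.
(a,b)_7: α=0, u≡6; β=1, v≡4 (mod 7); (6|7)=-1, (4|7)=+1; sign (−1)^0·-1^1·+1^0 = -1.
(a,b)_11: α=0, u≡10; β=2, v≡3 (mod 11); (10|11)=-1, (3|11)=+1; sign (−1)^0·-1^2·+1^0 = +1.
(a,b)_13: α=-2, u≡1; β=0, v≡8 (mod 13); (1|13)=+1, (8|13)=-1; sign (−1)^0·+1^0·-1^-2 = +1.
(a,b)_19: α=0, u≡5; β=1, v≡1 (mod 19); (5|19)=+1, (1|19)=+1; sign (−1)^0·+1^1·+1^0 = +1.
|Ram(17, 665)| = 2, even; anisotropic at {5, 7}.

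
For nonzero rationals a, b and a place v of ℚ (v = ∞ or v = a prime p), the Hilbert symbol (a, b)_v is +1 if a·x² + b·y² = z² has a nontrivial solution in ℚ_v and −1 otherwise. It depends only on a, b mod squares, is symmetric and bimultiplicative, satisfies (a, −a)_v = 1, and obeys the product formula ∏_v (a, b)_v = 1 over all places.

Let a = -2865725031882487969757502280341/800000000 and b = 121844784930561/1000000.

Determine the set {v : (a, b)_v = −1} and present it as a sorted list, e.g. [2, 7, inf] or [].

[7, 11]

Mod squares: a ≡ -2618, b ≡ 90321. Check v ∈ {∞, 2, 3, 5, 7, 11, 13, 17, 23, 47, 53}.
v=23: a=23^2·(≡6), b=23^1·(≡19) mod 23; (6|23)=+1, (19|23)=-1; (−1)^{2·1·11}·(+1)^1·(-1)^2 = +1.
v=2: v_2(a)=-11, v_2(b)=-6; units ≡ 3, 1 (mod 8); ε·ε+αω+βω = 1·0+-11·0+-6·1 ≡ 0  ⇒  (a,b)_2 = +1.
v=13: a=13^4·(≡11), b=13^0·(≡4) mod 13; (11|13)=-1, (4|13)=+1; (−1)^{4·0·6}·(-1)^0·(+1)^4 = +1.
v=53: a=53^0·(≡30), b=53^2·(≡17) mod 53; (30|53)=-1, (17|53)=+1; (−1)^{0·2·26}·(-1)^2·(+1)^0 = +1.
v=7: a=7^7·(≡2), b=7^3·(≡4) mod 7; (2|7)=+1, (4|7)=+1; (−1)^{7·3·3}·(+1)^3·(+1)^7 = -1.
v=47: a=47^2·(≡17), b=47^0·(≡17) mod 47; (17|47)=+1, (17|47)=+1; (−1)^{2·0·23}·(+1)^0·(+1)^2 = +1.
v=3: a=3^2·(≡1), b=3^5·(≡2) mod 3; (1|3)=+1, (2|3)=-1; (−1)^{2·5·1}·(+1)^5·(-1)^2 = +1.
v=17: a=17^3·(≡8), b=17^1·(≡13) mod 17; (8|17)=+1, (13|17)=+1; (−1)^{3·1·8}·(+1)^1·(+1)^3 = +1.
v=5: a=5^-8·(≡3), b=5^-6·(≡4) mod 5; (3|5)=-1, (4|5)=+1; (−1)^{-8·-6·2}·(-1)^-6·(+1)^-8 = +1.
v=∞: -2618 < 0 and 90321 > 0  ⇒  (a,b)_∞ = +1.
v=11: a=11^9·(≡5), b=11^3·(≡4) mod 11; (5|11)=+1, (4|11)=+1; (−1)^{9·3·5}·(+1)^3·(+1)^9 = -1.
Ram(-2618, 90321) = {7, 11}; no ℚ_7-point on the conic.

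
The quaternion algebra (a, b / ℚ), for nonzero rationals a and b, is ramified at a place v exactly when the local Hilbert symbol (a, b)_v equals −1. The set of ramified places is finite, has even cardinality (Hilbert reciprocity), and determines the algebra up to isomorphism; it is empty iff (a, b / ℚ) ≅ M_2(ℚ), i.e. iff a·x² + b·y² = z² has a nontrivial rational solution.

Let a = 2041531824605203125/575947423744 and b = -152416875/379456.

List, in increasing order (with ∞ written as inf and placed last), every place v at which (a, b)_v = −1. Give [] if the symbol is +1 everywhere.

(a, b) ≡ (13, -1443) mod (ℚ^×)²; places V = {2, 3, 5, 7, 11, 13, 37, ∞}.
(a,b)_∞: sgn(13)=+, sgn(-1443)=−, so +1.
(a,b)_5: α=6, u≡2; β=4, v≡3 (mod 5); (2|5)=-1, (3|5)=-1; sign (−1)^0·-1^4·-1^6 = +1.
(a,b)_3: α=2, u≡1; β=1, v≡2 (mod 3); (1|3)=+1, (2|3)=-1; sign (−1)^0·+1^1·-1^2 = +1.
(a,b)_13: α=9, u≡4; β=3, v≡7 (mod 13); (4|13)=+1, (7|13)=-1; sign (−1)^0·+1^3·-1^9 = -1.
(a,b)_7: α=-4, u≡3; β=-2, v≡6 (mod 7); (3|7)=-1, (6|7)=-1; sign (−1)^0·-1^-2·-1^-4 = +1.
(a,b)_2: α=-14, β=-6; u≡5, v≡5 (mod 8); ε(u)ε(v)=0·0, αω(v)=-14·1, βω(u)=-6·1; sum ≡ 0  ⇒  +1.
(a,b)_37: α=2, u≡6; β=1, v≡8 (mod 37); (6|37)=-1, (8|37)=-1; sign (−1)^0·-1^1·-1^2 = -1.
(a,b)_11: α=-4, u≡2; β=-2, v≡5 (mod 11); (2|11)=-1, (5|11)=+1; sign (−1)^0·-1^-2·+1^-4 = +1.
Ram(13, -1443) = {13, 37}; no ℚ_13-point on the conic.

[13, 37]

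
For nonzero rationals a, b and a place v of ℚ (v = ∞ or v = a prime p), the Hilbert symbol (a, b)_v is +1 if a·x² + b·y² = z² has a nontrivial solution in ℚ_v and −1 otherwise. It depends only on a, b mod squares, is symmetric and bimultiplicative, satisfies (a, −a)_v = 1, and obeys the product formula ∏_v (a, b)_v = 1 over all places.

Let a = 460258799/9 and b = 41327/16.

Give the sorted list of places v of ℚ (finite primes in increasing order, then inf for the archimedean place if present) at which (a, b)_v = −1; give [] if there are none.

Mod squares: a ≡ 1592591, b ≡ 143. Check v ∈ {∞, 2, 3, 7, 11, 13, 17, 37, 43}.
v=3: a=3^-2·(≡2), b=3^0·(≡2) mod 3; (2|3)=-1, (2|3)=-1; (−1)^{-2·0·1}·(-1)^0·(-1)^-2 = +1.
v=43: a=43^1·(≡10), b=43^0·(≡11) mod 43; (10|43)=+1, (11|43)=+1; (−1)^{1·0·21}·(+1)^0·(+1)^1 = +1.
v=7: a=7^1·(≡6), b=7^0·(≡3) mod 7; (6|7)=-1, (3|7)=-1; (−1)^{1·0·3}·(-1)^0·(-1)^1 = -1.
v=11: a=11^1·(≡7), b=11^1·(≡10) mod 11; (7|11)=-1, (10|11)=-1; (−1)^{1·1·5}·(-1)^1·(-1)^1 = -1.
v=13: a=13^1·(≡7), b=13^1·(≡11) mod 13; (7|13)=-1, (11|13)=-1; (−1)^{1·1·6}·(-1)^1·(-1)^1 = +1.
v=17: a=17^2·(≡11), b=17^2·(≡10) mod 17; (11|17)=-1, (10|17)=-1; (−1)^{2·2·8}·(-1)^2·(-1)^2 = +1.
v=∞: 1592591 > 0 and 143 > 0  ⇒  (a,b)_∞ = +1.
v=2: v_2(a)=0, v_2(b)=-4; units ≡ 7, 7 (mod 8); ε·ε+αω+βω = 1·1+0·0+-4·0 ≡ 1  ⇒  (a,b)_2 = -1.
v=37: a=37^1·(≡3), b=37^0·(≡23) mod 37; (3|37)=+1, (23|37)=-1; (−1)^{1·0·18}·(+1)^0·(-1)^1 = -1.
|Ram(1592591, 143)| = 4, even; anisotropic at {2, 7, 11, 37}.

[2, 7, 11, 37]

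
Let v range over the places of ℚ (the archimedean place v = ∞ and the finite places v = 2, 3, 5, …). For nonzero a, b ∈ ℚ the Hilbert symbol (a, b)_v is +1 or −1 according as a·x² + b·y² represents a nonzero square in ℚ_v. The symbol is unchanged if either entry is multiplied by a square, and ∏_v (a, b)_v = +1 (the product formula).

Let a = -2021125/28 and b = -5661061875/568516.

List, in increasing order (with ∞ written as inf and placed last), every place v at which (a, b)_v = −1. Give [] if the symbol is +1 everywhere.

(a, b) ≡ (-565915, -20539) mod (ℚ^×)²; places V = {2, 3, 5, 7, 13, 19, 23, 29, 37, 47, ∞}.
(a,b)_5: α=3, u≡2; β=4, v≡1 (mod 5); (2|5)=-1, (1|5)=+1; sign (−1)^0·-1^4·+1^3 = +1.
(a,b)_7: α=-1, u≡5; β=2, v≡6 (mod 7); (5|7)=-1, (6|7)=-1; sign (−1)^0·-1^2·-1^-1 = -1.
(a,b)_23: α=1, u≡20; β=1, v≡9 (mod 23); (20|23)=-1, (9|23)=+1; sign (−1)^1·-1^1·+1^1 = +1.
(a,b)_19: α=1, u≡7; β=1, v≡8 (mod 19); (7|19)=+1, (8|19)=-1; sign (−1)^1·+1^1·-1^1 = +1.
(a,b)_29: α=0, u≡28; β=-2, v≡22 (mod 29); (28|29)=+1, (22|29)=+1; sign (−1)^0·+1^-2·+1^0 = +1.
(a,b)_3: α=0, u≡2; β=2, v≡2 (mod 3); (2|3)=-1, (2|3)=-1; sign (−1)^0·-1^2·-1^0 = +1.
(a,b)_37: α=1, u≡22; β=0, v≡36 (mod 37); (22|37)=-1, (36|37)=+1; sign (−1)^0·-1^0·+1^1 = +1.
(a,b)_2: α=-2, β=-2; u≡5, v≡5 (mod 8); ε(u)ε(v)=0·0, αω(v)=-2·1, βω(u)=-2·1; sum ≡ 0  ⇒  +1.
(a,b)_13: α=0, u≡12; β=-2, v≡9 (mod 13); (12|13)=+1, (9|13)=+1; sign (−1)^0·+1^-2·+1^0 = +1.
(a,b)_47: α=0, u≡14; β=1, v≡11 (mod 47); (14|47)=+1, (11|47)=-1; sign (−1)^0·+1^1·-1^0 = +1.
(a,b)_∞: sgn(-565915)=−, sgn(-20539)=−, so -1.
Ram(-565915, -20539) = {7, ∞}; no ℚ_7-point on the conic.

[7, inf]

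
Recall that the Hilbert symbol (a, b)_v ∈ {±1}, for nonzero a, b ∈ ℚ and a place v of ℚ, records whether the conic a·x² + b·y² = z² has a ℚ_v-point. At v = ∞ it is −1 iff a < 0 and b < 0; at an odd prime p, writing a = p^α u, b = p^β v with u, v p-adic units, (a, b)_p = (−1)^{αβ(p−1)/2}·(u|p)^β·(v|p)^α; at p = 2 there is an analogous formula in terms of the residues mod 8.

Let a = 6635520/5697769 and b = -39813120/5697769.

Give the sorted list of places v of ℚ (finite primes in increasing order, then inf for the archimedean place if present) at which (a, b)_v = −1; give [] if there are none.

[2, 3]

Mod squares: a ≡ 5, b ≡ -30. Check v ∈ {∞, 2, 3, 5, 7, 11, 31}.
v=2: v_2(a)=14, v_2(b)=15; units ≡ 5, 1 (mod 8); ε·ε+αω+βω = 0·0+14·0+15·1 ≡ 1  ⇒  (a,b)_2 = -1.
v=5: a=5^1·(≡1), b=5^1·(≡4) mod 5; (1|5)=+1, (4|5)=+1; (−1)^{1·1·2}·(+1)^1·(+1)^1 = +1.
v=3: a=3^4·(≡2), b=3^5·(≡2) mod 3; (2|3)=-1, (2|3)=-1; (−1)^{4·5·1}·(-1)^5·(-1)^4 = -1.
v=11: a=11^-2·(≡5), b=11^-2·(≡3) mod 11; (5|11)=+1, (3|11)=+1; (−1)^{-2·-2·5}·(+1)^-2·(+1)^-2 = +1.
v=∞: 5 > 0 and -30 < 0  ⇒  (a,b)_∞ = +1.
v=31: a=31^-2·(≡4), b=31^-2·(≡7) mod 31; (4|31)=+1, (7|31)=+1; (−1)^{-2·-2·15}·(+1)^-2·(+1)^-2 = +1.
v=7: a=7^-2·(≡6), b=7^-2·(≡6) mod 7; (6|7)=-1, (6|7)=-1; (−1)^{-2·-2·3}·(-1)^-2·(-1)^-2 = +1.
Ram(5, -30) = {2, 3}; no ℚ_2-point on the conic.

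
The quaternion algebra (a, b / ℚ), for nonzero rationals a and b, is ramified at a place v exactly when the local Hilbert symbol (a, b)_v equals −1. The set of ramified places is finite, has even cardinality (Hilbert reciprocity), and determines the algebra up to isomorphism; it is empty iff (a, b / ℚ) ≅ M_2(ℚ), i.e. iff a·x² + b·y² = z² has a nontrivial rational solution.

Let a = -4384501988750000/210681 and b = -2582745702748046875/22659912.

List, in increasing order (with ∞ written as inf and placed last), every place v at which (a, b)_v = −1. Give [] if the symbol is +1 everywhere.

(a, b) ≡ (-123395, -110630) mod (ℚ^×)²; places V = {2, 3, 5, 11, 13, 17, 23, 29, 37, ∞}.
(a,b)_∞: sgn(-123395)=−, sgn(-110630)=−, so -1.
(a,b)_37: α=1, u≡32; β=1, v≡7 (mod 37); (32|37)=-1, (7|37)=+1; sign (−1)^0·-1^1·+1^1 = -1.
(a,b)_3: α=-6, u≡1; β=-4, v≡1 (mod 3); (1|3)=+1, (1|3)=+1; sign (−1)^0·+1^-4·+1^-6 = +1.
(a,b)_17: α=-2, u≡4; β=-2, v≡14 (mod 17); (4|17)=+1, (14|17)=-1; sign (−1)^0·+1^-2·-1^-2 = +1.
(a,b)_5: α=7, u≡4; β=9, v≡4 (mod 5); (4|5)=+1, (4|5)=+1; sign (−1)^0·+1^9·+1^7 = +1.
(a,b)_29: α=3, u≡26; β=4, v≡6 (mod 29); (26|29)=-1, (6|29)=+1; sign (−1)^0·-1^4·+1^3 = +1.
(a,b)_2: α=4, β=-3; u≡5, v≡5 (mod 8); ε(u)ε(v)=0·0, αω(v)=4·1, βω(u)=-3·1; sum ≡ 1  ⇒  -1.
(a,b)_11: α=0, u≡9; β=-2, v≡2 (mod 11); (9|11)=+1, (2|11)=-1; sign (−1)^0·+1^-2·-1^0 = +1.
(a,b)_13: α=2, u≡4; β=3, v≡7 (mod 13); (4|13)=+1, (7|13)=-1; sign (−1)^0·+1^3·-1^2 = +1.
(a,b)_23: α=1, u≡7; β=1, v≡11 (mod 23); (7|23)=-1, (11|23)=-1; sign (−1)^1·-1^1·-1^1 = -1.
(-123395, -110630 / ℚ) ramifies at {2, 23, 37, ∞}: a division algebra.

[2, 23, 37, inf]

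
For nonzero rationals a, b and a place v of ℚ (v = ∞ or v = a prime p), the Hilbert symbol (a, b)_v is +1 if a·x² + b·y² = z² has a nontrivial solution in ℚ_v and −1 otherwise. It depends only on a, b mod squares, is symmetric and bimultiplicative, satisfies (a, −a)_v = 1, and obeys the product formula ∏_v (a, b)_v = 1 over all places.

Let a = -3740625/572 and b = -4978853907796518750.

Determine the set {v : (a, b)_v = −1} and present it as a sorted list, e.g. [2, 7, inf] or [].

[7, 11, 13, 23, 31, inf]

Mod squares: a ≡ -95095, b ≡ -5559824270. Check v ∈ {∞, 2, 3, 5, 7, 11, 13, 19, 23, 31, 41}.
v=23: a=23^0·(≡22), b=23^1·(≡20) mod 23; (22|23)=-1, (20|23)=-1; (−1)^{0·1·11}·(-1)^1·(-1)^0 = -1.
v=11: a=11^-1·(≡3), b=11^1·(≡3) mod 11; (3|11)=+1, (3|11)=+1; (−1)^{-1·1·5}·(+1)^1·(+1)^-1 = -1.
v=7: a=7^1·(≡1), b=7^3·(≡2) mod 7; (1|7)=+1, (2|7)=+1; (−1)^{1·3·3}·(+1)^3·(+1)^1 = -1.
v=5: a=5^5·(≡4), b=5^5·(≡4) mod 5; (4|5)=+1, (4|5)=+1; (−1)^{5·5·2}·(+1)^5·(+1)^5 = +1.
v=∞: -95095 < 0 and -5559824270 < 0  ⇒  (a,b)_∞ = -1.
v=2: v_2(a)=-2, v_2(b)=1; units ≡ 1, 1 (mod 8); ε·ε+αω+βω = 0·0+-2·0+1·0 ≡ 0  ⇒  (a,b)_2 = +1.
v=31: a=31^0·(≡17), b=31^1·(≡10) mod 31; (17|31)=-1, (10|31)=+1; (−1)^{0·1·15}·(-1)^1·(+1)^0 = -1.
v=3: a=3^2·(≡2), b=3^4·(≡1) mod 3; (2|3)=-1, (1|3)=+1; (−1)^{2·4·1}·(-1)^4·(+1)^2 = +1.
v=19: a=19^1·(≡11), b=19^3·(≡18) mod 19; (11|19)=+1, (18|19)=-1; (−1)^{1·3·9}·(+1)^3·(-1)^1 = +1.
v=13: a=13^-1·(≡12), b=13^1·(≡7) mod 13; (12|13)=+1, (7|13)=-1; (−1)^{-1·1·6}·(+1)^1·(-1)^-1 = -1.
v=41: a=41^0·(≡36), b=41^1·(≡33) mod 41; (36|41)=+1, (33|41)=+1; (−1)^{0·1·20}·(+1)^1·(+1)^0 = +1.
|Ram(-95095, -5559824270)| = 6, even; anisotropic at {7, 11, 13, 23, 31, ∞}.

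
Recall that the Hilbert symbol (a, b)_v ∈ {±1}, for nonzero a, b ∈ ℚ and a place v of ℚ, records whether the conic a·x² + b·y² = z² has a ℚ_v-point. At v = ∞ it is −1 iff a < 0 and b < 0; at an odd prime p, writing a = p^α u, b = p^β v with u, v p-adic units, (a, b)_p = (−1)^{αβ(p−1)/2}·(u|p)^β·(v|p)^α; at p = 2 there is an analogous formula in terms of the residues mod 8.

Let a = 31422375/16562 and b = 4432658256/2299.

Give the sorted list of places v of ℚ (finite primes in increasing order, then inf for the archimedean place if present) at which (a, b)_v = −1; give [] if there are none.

[2, 13, 17, 19, 23, 31]

(a, b) ≡ (279310, 7220551) mod (ℚ^×)²; places V = {2, 3, 5, 7, 11, 13, 17, 19, 23, 31, 41, 53, ∞}.
(a,b)_31: α=1, u≡10; β=1, v≡10 (mod 31); (10|31)=+1, (10|31)=+1; sign (−1)^1·+1^1·+1^1 = -1.
(a,b)_19: α=0, u≡12; β=-1, v≡8 (mod 19); (12|19)=-1, (8|19)=-1; sign (−1)^0·-1^-1·-1^0 = -1.
(a,b)_5: α=3, u≡2; β=0, v≡4 (mod 5); (2|5)=-1, (4|5)=+1; sign (−1)^0·-1^0·+1^3 = +1.
(a,b)_3: α=2, u≡1; β=6, v≡1 (mod 3); (1|3)=+1, (1|3)=+1; sign (−1)^0·+1^6·+1^2 = +1.
(a,b)_∞: sgn(279310)=+, sgn(7220551)=+, so +1.
(a,b)_7: α=-2, u≡6; β=0, v≡4 (mod 7); (6|7)=-1, (4|7)=+1; sign (−1)^0·-1^0·+1^-2 = +1.
(a,b)_53: α=1, u≡19; β=0, v≡25 (mod 53); (19|53)=-1, (25|53)=+1; sign (−1)^0·-1^0·+1^1 = +1.
(a,b)_23: α=0, u≡14; β=1, v≡19 (mod 23); (14|23)=-1, (19|23)=-1; sign (−1)^0·-1^1·-1^0 = -1.
(a,b)_13: α=-2, u≡7; β=1, v≡6 (mod 13); (7|13)=-1, (6|13)=-1; sign (−1)^0·-1^1·-1^-2 = -1.
(a,b)_41: α=0, u≡33; β=1, v≡20 (mod 41); (33|41)=+1, (20|41)=+1; sign (−1)^0·+1^1·+1^0 = +1.
(a,b)_2: α=-1, β=4; u≡7, v≡7 (mod 8); ε(u)ε(v)=1·1, αω(v)=-1·0, βω(u)=4·0; sum ≡ 1  ⇒  -1.
(a,b)_17: α=1, u≡4; β=0, v≡14 (mod 17); (4|17)=+1, (14|17)=-1; sign (−1)^0·+1^0·-1^1 = -1.
(a,b)_11: α=0, u≡4; β=-2, v≡6 (mod 11); (4|11)=+1, (6|11)=-1; sign (−1)^0·+1^-2·-1^0 = +1.
(279310, 7220551 / ℚ) ramifies at {2, 13, 17, 19, 23, 31}: a division algebra.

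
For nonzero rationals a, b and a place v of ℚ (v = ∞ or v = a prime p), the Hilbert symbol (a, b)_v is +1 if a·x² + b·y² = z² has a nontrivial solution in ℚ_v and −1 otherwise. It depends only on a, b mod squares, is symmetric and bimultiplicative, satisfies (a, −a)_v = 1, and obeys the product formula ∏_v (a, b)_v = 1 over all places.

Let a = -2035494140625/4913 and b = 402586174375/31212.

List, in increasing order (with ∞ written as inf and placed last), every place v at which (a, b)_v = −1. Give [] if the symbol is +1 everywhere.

[5, 11, 17, 29]

(a, b) ≡ (-81345, 957) mod (ℚ^×)²; places V = {2, 3, 5, 7, 11, 17, 29, ∞}.
(a,b)_17: α=-3, u≡8; β=-2, v≡6 (mod 17); (8|17)=+1, (6|17)=-1; sign (−1)^0·+1^-2·-1^-3 = -1.
(a,b)_29: α=1, u≡27; β=3, v≡13 (mod 29); (27|29)=-1, (13|29)=+1; sign (−1)^0·-1^3·+1^1 = -1.
(a,b)_2: α=0, β=-2; u≡7, v≡5 (mod 8); ε(u)ε(v)=1·0, αω(v)=0·1, βω(u)=-2·0; sum ≡ 0  ⇒  +1.
(a,b)_7: α=0, u≡1; β=4, v≡6 (mod 7); (1|7)=+1, (6|7)=-1; sign (−1)^0·+1^4·-1^0 = +1.
(a,b)_3: α=3, u≡2; β=-3, v≡1 (mod 3); (2|3)=-1, (1|3)=+1; sign (−1)^1·-1^-3·+1^3 = +1.
(a,b)_∞: sgn(-81345)=−, sgn(957)=+, so +1.
(a,b)_11: α=3, u≡10; β=1, v≡2 (mod 11); (10|11)=-1, (2|11)=-1; sign (−1)^1·-1^1·-1^3 = -1.
(a,b)_5: α=9, u≡4; β=4, v≡2 (mod 5); (4|5)=+1, (2|5)=-1; sign (−1)^0·+1^4·-1^9 = -1.
|Ram(-81345, 957)| = 4, even; anisotropic at {5, 11, 17, 29}.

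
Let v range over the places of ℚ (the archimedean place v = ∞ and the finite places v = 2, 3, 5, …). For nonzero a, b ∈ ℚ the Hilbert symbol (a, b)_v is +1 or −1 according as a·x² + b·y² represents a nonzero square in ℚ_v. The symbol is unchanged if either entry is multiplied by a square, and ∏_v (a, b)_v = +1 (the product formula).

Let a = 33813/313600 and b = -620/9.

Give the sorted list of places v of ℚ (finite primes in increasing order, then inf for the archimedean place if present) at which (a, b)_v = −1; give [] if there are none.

Mod squares: a ≡ 13, b ≡ -155. Check v ∈ {∞, 2, 3, 5, 7, 13, 17, 31}.
v=13: a=13^1·(≡1), b=13^0·(≡12) mod 13; (1|13)=+1, (12|13)=+1; (−1)^{1·0·6}·(+1)^0·(+1)^1 = +1.
v=17: a=17^2·(≡15), b=17^0·(≡1) mod 17; (15|17)=+1, (1|17)=+1; (−1)^{2·0·8}·(+1)^0·(+1)^2 = +1.
v=2: v_2(a)=-8, v_2(b)=2; units ≡ 5, 5 (mod 8); ε·ε+αω+βω = 0·0+-8·1+2·1 ≡ 0  ⇒  (a,b)_2 = +1.
v=7: a=7^-2·(≡5), b=7^0·(≡5) mod 7; (5|7)=-1, (5|7)=-1; (−1)^{-2·0·3}·(-1)^0·(-1)^-2 = +1.
v=∞: 13 > 0 and -155 < 0  ⇒  (a,b)_∞ = +1.
v=31: a=31^0·(≡29), b=31^1·(≡15) mod 31; (29|31)=-1, (15|31)=-1; (−1)^{0·1·15}·(-1)^1·(-1)^0 = -1.
v=5: a=5^-2·(≡2), b=5^1·(≡4) mod 5; (2|5)=-1, (4|5)=+1; (−1)^{-2·1·2}·(-1)^1·(+1)^-2 = -1.
v=3: a=3^2·(≡1), b=3^-2·(≡1) mod 3; (1|3)=+1, (1|3)=+1; (−1)^{2·-2·1}·(+1)^-2·(+1)^2 = +1.
Ram(13, -155) = {5, 31}; no ℚ_5-point on the conic.

[5, 31]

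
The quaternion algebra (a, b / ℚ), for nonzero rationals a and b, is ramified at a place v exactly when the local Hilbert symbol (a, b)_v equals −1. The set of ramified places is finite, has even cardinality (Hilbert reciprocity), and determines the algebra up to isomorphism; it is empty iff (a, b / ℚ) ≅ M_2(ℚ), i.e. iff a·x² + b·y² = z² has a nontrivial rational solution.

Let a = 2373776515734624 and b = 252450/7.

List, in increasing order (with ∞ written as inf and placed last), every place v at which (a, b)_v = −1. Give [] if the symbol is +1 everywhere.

[3, 11, 13, 17]

Mod squares: a ≡ 646646, b ≡ 7854. Check v ∈ {∞, 2, 3, 5, 7, 11, 13, 17, 19}.
v=11: a=11^3·(≡7), b=11^1·(≡10) mod 11; (7|11)=-1, (10|11)=-1; (−1)^{3·1·5}·(-1)^1·(-1)^3 = -1.
v=17: a=17^3·(≡1), b=17^1·(≡11) mod 17; (1|17)=+1, (11|17)=-1; (−1)^{3·1·8}·(+1)^1·(-1)^3 = -1.
v=5: a=5^0·(≡4), b=5^2·(≡4) mod 5; (4|5)=+1, (4|5)=+1; (−1)^{0·2·2}·(+1)^2·(+1)^0 = +1.
v=19: a=19^1·(≡7), b=19^0·(≡5) mod 19; (7|19)=+1, (5|19)=+1; (−1)^{1·0·9}·(+1)^0·(+1)^1 = +1.
v=3: a=3^8·(≡2), b=3^3·(≡2) mod 3; (2|3)=-1, (2|3)=-1; (−1)^{8·3·1}·(-1)^3·(-1)^8 = -1.
v=7: a=7^1·(≡5), b=7^-1·(≡2) mod 7; (5|7)=-1, (2|7)=+1; (−1)^{1·-1·3}·(-1)^-1·(+1)^1 = +1.
v=2: v_2(a)=5, v_2(b)=1; units ≡ 3, 7 (mod 8); ε·ε+αω+βω = 1·1+5·0+1·1 ≡ 0  ⇒  (a,b)_2 = +1.
v=13: a=13^1·(≡9), b=13^0·(≡6) mod 13; (9|13)=+1, (6|13)=-1; (−1)^{1·0·6}·(+1)^0·(-1)^1 = -1.
v=∞: 646646 > 0 and 7854 > 0  ⇒  (a,b)_∞ = +1.
|Ram(646646, 7854)| = 4, even; anisotropic at {3, 11, 13, 17}.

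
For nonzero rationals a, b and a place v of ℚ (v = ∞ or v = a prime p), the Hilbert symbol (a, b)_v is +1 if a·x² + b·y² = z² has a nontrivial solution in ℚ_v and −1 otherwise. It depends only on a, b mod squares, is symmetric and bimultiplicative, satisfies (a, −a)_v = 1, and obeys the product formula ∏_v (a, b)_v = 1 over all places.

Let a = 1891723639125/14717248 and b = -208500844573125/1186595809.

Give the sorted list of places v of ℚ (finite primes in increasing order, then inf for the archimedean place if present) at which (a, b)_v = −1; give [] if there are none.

[3, 5, 17, 29]

Mod squares: a ≡ 2211105, b ≡ -493. Check v ∈ {∞, 2, 3, 5, 7, 13, 17, 19, 23, 29, 37}.
v=29: a=29^3·(≡4), b=29^3·(≡11) mod 29; (4|29)=+1, (11|29)=-1; (−1)^{3·3·14}·(+1)^3·(-1)^3 = -1.
v=19: a=19^-2·(≡12), b=19^-2·(≡7) mod 19; (12|19)=-1, (7|19)=+1; (−1)^{-2·-2·9}·(-1)^-2·(+1)^-2 = +1.
v=3: a=3^1·(≡1), b=3^2·(≡2) mod 3; (1|3)=+1, (2|3)=-1; (−1)^{1·2·1}·(+1)^2·(-1)^1 = -1.
v=23: a=23^3·(≡16), b=23^2·(≡9) mod 23; (16|23)=+1, (9|23)=+1; (−1)^{3·2·11}·(+1)^2·(+1)^3 = +1.
v=2: v_2(a)=-6, v_2(b)=0; units ≡ 1, 3 (mod 8); ε·ε+αω+βω = 0·1+-6·1+0·0 ≡ 0  ⇒  (a,b)_2 = +1.
v=13: a=13^-1·(≡2), b=13^2·(≡3) mod 13; (2|13)=-1, (3|13)=+1; (−1)^{-1·2·6}·(-1)^2·(+1)^-1 = +1.
v=17: a=17^1·(≡8), b=17^1·(≡3) mod 17; (8|17)=+1, (3|17)=-1; (−1)^{1·1·8}·(+1)^1·(-1)^1 = -1.
v=7: a=7^-2·(≡4), b=7^-4·(≡4) mod 7; (4|7)=+1, (4|7)=+1; (−1)^{-2·-4·3}·(+1)^-4·(+1)^-2 = +1.
v=∞: 2211105 > 0 and -493 < 0  ⇒  (a,b)_∞ = +1.
v=5: a=5^3·(≡1), b=5^4·(≡2) mod 5; (1|5)=+1, (2|5)=-1; (−1)^{3·4·2}·(+1)^4·(-1)^3 = -1.
v=37: a=37^0·(≡5), b=37^-2·(≡30) mod 37; (5|37)=-1, (30|37)=+1; (−1)^{0·-2·18}·(-1)^-2·(+1)^0 = +1.
(2211105, -493 / ℚ) ramifies at {3, 5, 17, 29}: a division algebra.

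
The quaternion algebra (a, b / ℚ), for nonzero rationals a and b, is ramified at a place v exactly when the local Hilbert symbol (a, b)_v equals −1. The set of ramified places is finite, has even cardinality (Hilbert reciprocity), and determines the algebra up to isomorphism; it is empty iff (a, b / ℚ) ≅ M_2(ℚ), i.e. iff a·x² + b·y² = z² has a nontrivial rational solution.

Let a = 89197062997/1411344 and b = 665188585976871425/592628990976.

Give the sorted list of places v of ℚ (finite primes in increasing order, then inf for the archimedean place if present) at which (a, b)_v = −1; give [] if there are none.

[7, 29]

Mod squares: a ≡ 133, b ≡ 3857. Check v ∈ {∞, 2, 3, 5, 7, 11, 19, 29, 41, 47}.
v=∞: 133 > 0 and 3857 > 0  ⇒  (a,b)_∞ = +1.
v=19: a=19^3·(≡16), b=19^1·(≡8) mod 19; (16|19)=+1, (8|19)=-1; (−1)^{3·1·9}·(+1)^1·(-1)^3 = +1.
v=5: a=5^0·(≡3), b=5^2·(≡2) mod 5; (3|5)=-1, (2|5)=-1; (−1)^{0·2·2}·(-1)^2·(-1)^0 = +1.
v=11: a=11^-2·(≡5), b=11^-2·(≡10) mod 11; (5|11)=+1, (10|11)=-1; (−1)^{-2·-2·5}·(+1)^-2·(-1)^-2 = +1.
v=41: a=41^0·(≡36), b=41^2·(≡6) mod 41; (36|41)=+1, (6|41)=-1; (−1)^{0·2·20}·(+1)^2·(-1)^0 = +1.
v=29: a=29^2·(≡3), b=29^3·(≡17) mod 29; (3|29)=-1, (17|29)=-1; (−1)^{2·3·14}·(-1)^3·(-1)^2 = -1.
v=2: v_2(a)=-4, v_2(b)=-10; units ≡ 5, 1 (mod 8); ε·ε+αω+βω = 0·0+-4·0+-10·1 ≡ 0  ⇒  (a,b)_2 = +1.
v=47: a=47^2·(≡39), b=47^4·(≡17) mod 47; (39|47)=-1, (17|47)=+1; (−1)^{2·4·23}·(-1)^4·(+1)^2 = +1.
v=3: a=3^-6·(≡1), b=3^-14·(≡2) mod 3; (1|3)=+1, (2|3)=-1; (−1)^{-6·-14·1}·(+1)^-14·(-1)^-6 = +1.
v=7: a=7^1·(≡6), b=7^1·(≡5) mod 7; (6|7)=-1, (5|7)=-1; (−1)^{1·1·3}·(-1)^1·(-1)^1 = -1.
(133, 3857 / ℚ) ramifies at {7, 29}: a division algebra.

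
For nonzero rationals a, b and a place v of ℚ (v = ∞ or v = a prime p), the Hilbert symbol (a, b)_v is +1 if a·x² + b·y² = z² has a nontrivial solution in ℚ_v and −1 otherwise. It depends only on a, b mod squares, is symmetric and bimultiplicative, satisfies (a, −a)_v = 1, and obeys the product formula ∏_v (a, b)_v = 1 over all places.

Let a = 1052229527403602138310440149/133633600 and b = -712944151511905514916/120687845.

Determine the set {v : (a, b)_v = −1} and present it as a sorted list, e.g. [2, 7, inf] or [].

[31, 53]

Mod squares: a ≡ 77221, b ≡ -5. Check v ∈ {∞, 2, 3, 5, 11, 13, 17, 31, 47, 53}.
v=13: a=13^2·(≡9), b=13^4·(≡8) mod 13; (9|13)=+1, (8|13)=-1; (−1)^{2·4·6}·(+1)^4·(-1)^2 = +1.
v=3: a=3^0·(≡1), b=3^2·(≡1) mod 3; (1|3)=+1, (1|3)=+1; (−1)^{0·2·1}·(+1)^2·(+1)^0 = +1.
v=11: a=11^4·(≡9), b=11^2·(≡2) mod 11; (9|11)=+1, (2|11)=-1; (−1)^{4·2·5}·(+1)^2·(-1)^4 = +1.
v=17: a=17^-4·(≡7), b=17^-6·(≡11) mod 17; (7|17)=-1, (11|17)=-1; (−1)^{-4·-6·8}·(-1)^-6·(-1)^-4 = +1.
v=53: a=53^3·(≡18), b=53^2·(≡33) mod 53; (18|53)=-1, (33|53)=-1; (−1)^{3·2·26}·(-1)^2·(-1)^3 = -1.
v=47: a=47^3·(≡13), b=47^2·(≡12) mod 47; (13|47)=-1, (12|47)=+1; (−1)^{3·2·23}·(-1)^2·(+1)^3 = +1.
v=∞: 77221 > 0 and -5 < 0  ⇒  (a,b)_∞ = +1.
v=31: a=31^7·(≡3), b=31^4·(≡12) mod 31; (3|31)=-1, (12|31)=-1; (−1)^{7·4·15}·(-1)^4·(-1)^7 = -1.
v=2: v_2(a)=-6, v_2(b)=2; units ≡ 5, 3 (mod 8); ε·ε+αω+βω = 0·1+-6·1+2·1 ≡ 0  ⇒  (a,b)_2 = +1.
v=5: a=5^-2·(≡1), b=5^-1·(≡1) mod 5; (1|5)=+1, (1|5)=+1; (−1)^{-2·-1·2}·(+1)^-1·(+1)^-2 = +1.
(77221, -5 / ℚ) ramifies at {31, 53}: a division algebra.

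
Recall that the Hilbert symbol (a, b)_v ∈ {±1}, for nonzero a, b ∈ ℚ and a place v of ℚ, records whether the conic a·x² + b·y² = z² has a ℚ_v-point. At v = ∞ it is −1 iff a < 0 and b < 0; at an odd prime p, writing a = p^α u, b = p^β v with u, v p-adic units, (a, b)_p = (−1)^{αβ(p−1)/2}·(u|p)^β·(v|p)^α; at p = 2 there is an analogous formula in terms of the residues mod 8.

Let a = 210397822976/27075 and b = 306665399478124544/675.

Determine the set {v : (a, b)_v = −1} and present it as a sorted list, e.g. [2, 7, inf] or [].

Mod squares: a ≡ 601953, b ≡ 8870433. Check v ∈ {∞, 2, 3, 5, 11, 13, 17, 19, 23, 29, 31, 37}.
v=5: a=5^-2·(≡2), b=5^-2·(≡2) mod 5; (2|5)=-1, (2|5)=-1; (−1)^{-2·-2·2}·(-1)^-2·(-1)^-2 = +1.
v=∞: 601953 > 0 and 8870433 > 0  ⇒  (a,b)_∞ = +1.
v=37: a=37^1·(≡34), b=37^2·(≡11) mod 37; (34|37)=+1, (11|37)=+1; (−1)^{1·2·18}·(+1)^2·(+1)^1 = +1.
v=23: a=23^0·(≡10), b=23^1·(≡5) mod 23; (10|23)=-1, (5|23)=-1; (−1)^{0·1·11}·(-1)^1·(-1)^0 = -1.
v=11: a=11^1·(≡9), b=11^1·(≡4) mod 11; (9|11)=+1, (4|11)=+1; (−1)^{1·1·5}·(+1)^1·(+1)^1 = -1.
v=3: a=3^-1·(≡2), b=3^-3·(≡2) mod 3; (2|3)=-1, (2|3)=-1; (−1)^{-1·-3·1}·(-1)^-3·(-1)^-1 = -1.
v=31: a=31^0·(≡30), b=31^1·(≡24) mod 31; (30|31)=-1, (24|31)=-1; (−1)^{0·1·15}·(-1)^1·(-1)^0 = -1.
v=29: a=29^1·(≡4), b=29^1·(≡27) mod 29; (4|29)=+1, (27|29)=-1; (−1)^{1·1·14}·(+1)^1·(-1)^1 = -1.
v=17: a=17^1·(≡15), b=17^2·(≡3) mod 17; (15|17)=+1, (3|17)=-1; (−1)^{1·2·8}·(+1)^2·(-1)^1 = -1.
v=2: v_2(a)=20, v_2(b)=18; units ≡ 1, 1 (mod 8); ε·ε+αω+βω = 0·0+20·0+18·0 ≡ 0  ⇒  (a,b)_2 = +1.
v=19: a=19^-2·(≡13), b=19^0·(≡1) mod 19; (13|19)=-1, (1|19)=+1; (−1)^{-2·0·9}·(-1)^0·(+1)^-2 = +1.
v=13: a=13^0·(≡9), b=13^1·(≡1) mod 13; (9|13)=+1, (1|13)=+1; (−1)^{0·1·6}·(+1)^1·(+1)^0 = +1.
|Ram(601953, 8870433)| = 6, even; anisotropic at {3, 11, 17, 23, 29, 31}.

[3, 11, 17, 23, 29, 31]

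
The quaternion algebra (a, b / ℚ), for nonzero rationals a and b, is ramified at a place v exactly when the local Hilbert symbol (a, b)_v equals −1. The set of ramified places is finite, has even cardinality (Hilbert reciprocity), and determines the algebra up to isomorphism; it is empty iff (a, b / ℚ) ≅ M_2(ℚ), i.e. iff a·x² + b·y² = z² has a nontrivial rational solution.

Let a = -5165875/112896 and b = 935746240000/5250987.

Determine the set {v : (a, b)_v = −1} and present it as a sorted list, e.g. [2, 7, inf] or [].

(a, b) ≡ (-715, 858) mod (ℚ^×)²; places V = {2, 3, 5, 7, 11, 13, 17, ∞}.
(a,b)_13: α=1, u≡12; β=3, v≡12 (mod 13); (12|13)=+1, (12|13)=+1; sign (−1)^0·+1^3·+1^1 = +1.
(a,b)_17: α=2, u≡8; β=0, v≡1 (mod 17); (8|17)=+1, (1|17)=+1; sign (−1)^0·+1^0·+1^2 = +1.
(a,b)_2: α=-8, β=9; u≡5, v≡5 (mod 8); ε(u)ε(v)=0·0, αω(v)=-8·1, βω(u)=9·1; sum ≡ 1  ⇒  -1.
(a,b)_7: α=-2, u≡6; β=-4, v≡4 (mod 7); (6|7)=-1, (4|7)=+1; sign (−1)^0·-1^-4·+1^-2 = +1.
(a,b)_∞: sgn(-715)=−, sgn(858)=+, so +1.
(a,b)_3: α=-2, u≡2; β=-7, v≡1 (mod 3); (2|3)=-1, (1|3)=+1; sign (−1)^0·-1^-7·+1^-2 = -1.
(a,b)_5: α=3, u≡3; β=4, v≡2 (mod 5); (3|5)=-1, (2|5)=-1; sign (−1)^0·-1^4·-1^3 = -1.
(a,b)_11: α=1, u≡3; β=3, v≡5 (mod 11); (3|11)=+1, (5|11)=+1; sign (−1)^1·+1^3·+1^1 = -1.
(-715, 858 / ℚ) ramifies at {2, 3, 5, 11}: a division algebra.

[2, 3, 5, 11]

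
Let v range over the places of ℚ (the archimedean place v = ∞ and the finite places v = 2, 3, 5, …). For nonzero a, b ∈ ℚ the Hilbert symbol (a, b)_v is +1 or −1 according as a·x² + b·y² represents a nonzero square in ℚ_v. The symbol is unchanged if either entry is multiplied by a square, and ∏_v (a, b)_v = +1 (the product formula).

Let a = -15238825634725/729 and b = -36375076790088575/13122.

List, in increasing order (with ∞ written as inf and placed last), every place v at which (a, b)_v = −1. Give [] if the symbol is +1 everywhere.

(a, b) ≡ (-106981, -10846) mod (ℚ^×)²; places V = {2, 3, 5, 7, 11, 17, 29, 31, ∞}.
(a,b)_11: α=2, u≡1; β=3, v≡9 (mod 11); (1|11)=+1, (9|11)=+1; sign (−1)^0·+1^3·+1^2 = +1.
(a,b)_∞: sgn(-106981)=−, sgn(-10846)=−, so -1.
(a,b)_17: α=1, u≡10; β=1, v≡2 (mod 17); (10|17)=-1, (2|17)=+1; sign (−1)^0·-1^1·+1^1 = -1.
(a,b)_5: α=2, u≡4; β=2, v≡1 (mod 5); (4|5)=+1, (1|5)=+1; sign (−1)^0·+1^2·+1^2 = +1.
(a,b)_3: α=-6, u≡2; β=-8, v≡2 (mod 3); (2|3)=-1, (2|3)=-1; sign (−1)^0·-1^-8·-1^-6 = +1.
(a,b)_29: α=1, u≡22; β=1, v≡11 (mod 29); (22|29)=+1, (11|29)=-1; sign (−1)^0·+1^1·-1^1 = -1.
(a,b)_31: α=3, u≡30; β=4, v≡25 (mod 31); (30|31)=-1, (25|31)=+1; sign (−1)^0·-1^4·+1^3 = +1.
(a,b)_2: α=0, β=-1; u≡3, v≡1 (mod 8); ε(u)ε(v)=1·0, αω(v)=0·0, βω(u)=-1·1; sum ≡ 1  ⇒  -1.
(a,b)_7: α=3, u≡3; β=4, v≡2 (mod 7); (3|7)=-1, (2|7)=+1; sign (−1)^0·-1^4·+1^3 = +1.
(-106981, -10846 / ℚ) ramifies at {2, 17, 29, ∞}: a division algebra.

[2, 17, 29, inf]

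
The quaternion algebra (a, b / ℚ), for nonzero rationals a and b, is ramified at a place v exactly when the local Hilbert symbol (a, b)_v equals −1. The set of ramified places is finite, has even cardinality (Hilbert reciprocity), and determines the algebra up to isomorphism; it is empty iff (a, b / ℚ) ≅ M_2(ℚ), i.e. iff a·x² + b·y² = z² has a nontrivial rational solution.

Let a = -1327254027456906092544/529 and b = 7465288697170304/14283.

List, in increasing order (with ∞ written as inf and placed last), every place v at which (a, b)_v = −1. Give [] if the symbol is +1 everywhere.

[2, 11]

(a, b) ≡ (-10374, 1122) mod (ℚ^×)²; places V = {2, 3, 7, 11, 13, 17, 19, 23, ∞}.
(a,b)_∞: sgn(-10374)=−, sgn(1122)=+, so +1.
(a,b)_17: α=2, u≡4; β=3, v≡2 (mod 17); (4|17)=+1, (2|17)=+1; sign (−1)^0·+1^3·+1^2 = +1.
(a,b)_7: α=1, u≡4; β=2, v≡4 (mod 7); (4|7)=+1, (4|7)=+1; sign (−1)^0·+1^2·+1^1 = +1.
(a,b)_11: α=6, u≡8; β=1, v≡3 (mod 11); (8|11)=-1, (3|11)=+1; sign (−1)^0·-1^1·+1^6 = -1.
(a,b)_23: α=-2, u≡17; β=-2, v≡18 (mod 23); (17|23)=-1, (18|23)=+1; sign (−1)^0·-1^-2·+1^-2 = +1.
(a,b)_3: α=1, u≡1; β=-3, v≡2 (mod 3); (1|3)=+1, (2|3)=-1; sign (−1)^1·+1^-3·-1^1 = +1.
(a,b)_13: α=3, u≡8; β=2, v≡12 (mod 13); (8|13)=-1, (12|13)=+1; sign (−1)^0·-1^2·+1^3 = +1.
(a,b)_19: α=3, u≡1; β=4, v≡17 (mod 19); (1|19)=+1, (17|19)=+1; sign (−1)^0·+1^4·+1^3 = +1.
(a,b)_2: α=13, β=7; u≡5, v≡1 (mod 8); ε(u)ε(v)=0·0, αω(v)=13·0, βω(u)=7·1; sum ≡ 1  ⇒  -1.
|Ram(-10374, 1122)| = 2, even; anisotropic at {2, 11}.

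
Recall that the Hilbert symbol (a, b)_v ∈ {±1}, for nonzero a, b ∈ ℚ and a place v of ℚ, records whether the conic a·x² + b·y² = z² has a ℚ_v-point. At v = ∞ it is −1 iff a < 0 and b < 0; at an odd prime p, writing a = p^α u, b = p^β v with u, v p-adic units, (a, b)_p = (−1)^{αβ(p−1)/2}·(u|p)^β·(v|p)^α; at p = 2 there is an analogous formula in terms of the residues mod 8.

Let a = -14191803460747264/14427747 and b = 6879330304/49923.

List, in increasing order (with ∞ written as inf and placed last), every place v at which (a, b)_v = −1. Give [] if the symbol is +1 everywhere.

Mod squares: a ≡ -634423053, b ≡ 25707. Check v ∈ {∞, 2, 3, 7, 11, 17, 19, 23, 29, 37, 41, 43}.
v=17: a=17^-2·(≡8), b=17^0·(≡10) mod 17; (8|17)=+1, (10|17)=-1; (−1)^{-2·0·8}·(+1)^0·(-1)^-2 = +1.
v=11: a=11^1·(≡5), b=11^1·(≡1) mod 11; (5|11)=+1, (1|11)=+1; (−1)^{1·1·5}·(+1)^1·(+1)^1 = -1.
v=2: v_2(a)=26, v_2(b)=14; units ≡ 3, 3 (mod 8); ε·ε+αω+βω = 1·1+26·1+14·1 ≡ 1  ⇒  (a,b)_2 = -1.
v=41: a=41^1·(≡40), b=41^1·(≡15) mod 41; (40|41)=+1, (15|41)=-1; (−1)^{1·1·20}·(+1)^1·(-1)^1 = -1.
v=∞: -634423053 < 0 and 25707 > 0  ⇒  (a,b)_∞ = +1.
v=3: a=3^-3·(≡2), b=3^-3·(≡1) mod 3; (2|3)=-1, (1|3)=+1; (−1)^{-3·-3·1}·(-1)^-3·(+1)^-3 = +1.
v=29: a=29^1·(≡17), b=29^0·(≡9) mod 29; (17|29)=-1, (9|29)=+1; (−1)^{1·0·14}·(-1)^0·(+1)^1 = +1.
v=7: a=7^0·(≡1), b=7^2·(≡3) mod 7; (1|7)=+1, (3|7)=-1; (−1)^{0·2·3}·(+1)^2·(-1)^0 = +1.
v=19: a=19^1·(≡12), b=19^1·(≡5) mod 19; (12|19)=-1, (5|19)=+1; (−1)^{1·1·9}·(-1)^1·(+1)^1 = +1.
v=23: a=23^1·(≡1), b=23^0·(≡1) mod 23; (1|23)=+1, (1|23)=+1; (−1)^{1·0·11}·(+1)^0·(+1)^1 = +1.
v=43: a=43^-2·(≡37), b=43^-2·(≡17) mod 43; (37|43)=-1, (17|43)=+1; (−1)^{-2·-2·21}·(-1)^-2·(+1)^-2 = +1.
v=37: a=37^1·(≡2), b=37^0·(≡15) mod 37; (2|37)=-1, (15|37)=-1; (−1)^{1·0·18}·(-1)^0·(-1)^1 = -1.
|Ram(-634423053, 25707)| = 4, even; anisotropic at {2, 11, 37, 41}.

[2, 11, 37, 41]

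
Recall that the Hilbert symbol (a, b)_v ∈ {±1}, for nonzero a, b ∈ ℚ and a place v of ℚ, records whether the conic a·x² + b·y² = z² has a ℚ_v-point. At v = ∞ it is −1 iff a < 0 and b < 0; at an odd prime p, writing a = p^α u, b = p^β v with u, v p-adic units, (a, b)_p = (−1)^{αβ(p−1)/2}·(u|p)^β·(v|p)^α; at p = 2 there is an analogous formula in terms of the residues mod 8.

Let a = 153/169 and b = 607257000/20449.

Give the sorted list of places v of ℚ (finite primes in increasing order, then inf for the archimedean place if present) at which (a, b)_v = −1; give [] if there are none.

(a, b) ≡ (17, 170) mod (ℚ^×)²; places V = {2, 3, 5, 7, 11, 13, 17, ∞}.
(a,b)_2: α=0, β=3; u≡1, v≡5 (mod 8); ε(u)ε(v)=0·0, αω(v)=0·1, βω(u)=3·0; sum ≡ 0  ⇒  +1.
(a,b)_7: α=0, u≡6; β=2, v≡2 (mod 7); (6|7)=-1, (2|7)=+1; sign (−1)^0·-1^2·+1^0 = +1.
(a,b)_11: α=0, u≡8; β=-2, v≡5 (mod 11); (8|11)=-1, (5|11)=+1; sign (−1)^0·-1^-2·+1^0 = +1.
(a,b)_5: α=0, u≡2; β=3, v≡4 (mod 5); (2|5)=-1, (4|5)=+1; sign (−1)^0·-1^3·+1^0 = -1.
(a,b)_13: α=-2, u≡10; β=-2, v≡3 (mod 13); (10|13)=+1, (3|13)=+1; sign (−1)^0·+1^-2·+1^-2 = +1.
(a,b)_∞: sgn(17)=+, sgn(170)=+, so +1.
(a,b)_17: α=1, u≡8; β=1, v≡6 (mod 17); (8|17)=+1, (6|17)=-1; sign (−1)^0·+1^1·-1^1 = -1.
(a,b)_3: α=2, u≡2; β=6, v≡2 (mod 3); (2|3)=-1, (2|3)=-1; sign (−1)^0·-1^6·-1^2 = +1.
(17, 170 / ℚ) ramifies at {5, 17}: a division algebra.

[5, 17]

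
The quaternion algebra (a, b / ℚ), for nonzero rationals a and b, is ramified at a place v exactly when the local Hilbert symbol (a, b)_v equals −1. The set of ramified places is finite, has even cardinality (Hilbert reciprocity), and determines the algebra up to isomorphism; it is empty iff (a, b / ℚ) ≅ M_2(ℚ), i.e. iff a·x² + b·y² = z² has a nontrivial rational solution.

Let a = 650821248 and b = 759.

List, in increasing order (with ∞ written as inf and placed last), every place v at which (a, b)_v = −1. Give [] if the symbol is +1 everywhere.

(a, b) ≡ (9338, 759) mod (ℚ^×)²; places V = {2, 3, 7, 11, 23, 29, ∞}.
(a,b)_29: α=1, u≡27; β=0, v≡5 (mod 29); (27|29)=-1, (5|29)=+1; sign (−1)^0·-1^0·+1^1 = +1.
(a,b)_3: α=2, u≡2; β=1, v≡1 (mod 3); (2|3)=-1, (1|3)=+1; sign (−1)^0·-1^1·+1^2 = -1.
(a,b)_∞: sgn(9338)=+, sgn(759)=+, so +1.
(a,b)_23: α=1, u≡21; β=1, v≡10 (mod 23); (21|23)=-1, (10|23)=-1; sign (−1)^1·-1^1·-1^1 = -1.
(a,b)_2: α=7, β=0; u≡5, v≡7 (mod 8); ε(u)ε(v)=0·1, αω(v)=7·0, βω(u)=0·1; sum ≡ 0  ⇒  +1.
(a,b)_7: α=1, u≡2; β=0, v≡3 (mod 7); (2|7)=+1, (3|7)=-1; sign (−1)^0·+1^0·-1^1 = -1.
(a,b)_11: α=2, u≡7; β=1, v≡3 (mod 11); (7|11)=-1, (3|11)=+1; sign (−1)^0·-1^1·+1^2 = -1.
|Ram(9338, 759)| = 4, even; anisotropic at {3, 7, 11, 23}.

[3, 7, 11, 23]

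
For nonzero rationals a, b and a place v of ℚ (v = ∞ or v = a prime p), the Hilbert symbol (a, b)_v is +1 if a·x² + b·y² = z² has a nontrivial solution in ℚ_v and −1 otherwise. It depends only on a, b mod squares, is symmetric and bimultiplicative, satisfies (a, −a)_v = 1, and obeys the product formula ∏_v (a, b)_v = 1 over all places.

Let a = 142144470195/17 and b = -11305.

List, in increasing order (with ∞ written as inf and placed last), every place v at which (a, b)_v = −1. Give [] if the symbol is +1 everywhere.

[2, 3, 5, 13]

(a, b) ≡ (3315, -11305) mod (ℚ^×)²; places V = {2, 3, 5, 7, 13, 17, 19, 29, ∞}.
(a,b)_29: α=2, u≡6; β=0, v≡5 (mod 29); (6|29)=+1, (5|29)=+1; sign (−1)^0·+1^0·+1^2 = +1.
(a,b)_3: α=1, u≡1; β=0, v≡2 (mod 3); (1|3)=+1, (2|3)=-1; sign (−1)^0·+1^0·-1^1 = -1.
(a,b)_5: α=1, u≡2; β=1, v≡4 (mod 5); (2|5)=-1, (4|5)=+1; sign (−1)^0·-1^1·+1^1 = -1.
(a,b)_13: α=1, u≡2; β=0, v≡5 (mod 13); (2|13)=-1, (5|13)=-1; sign (−1)^0·-1^0·-1^1 = -1.
(a,b)_19: α=2, u≡17; β=1, v≡13 (mod 19); (17|19)=+1, (13|19)=-1; sign (−1)^0·+1^1·-1^2 = +1.
(a,b)_7: α=4, u≡1; β=1, v≡2 (mod 7); (1|7)=+1, (2|7)=+1; sign (−1)^0·+1^1·+1^4 = +1.
(a,b)_2: α=0, β=0; u≡3, v≡7 (mod 8); ε(u)ε(v)=1·1, αω(v)=0·0, βω(u)=0·1; sum ≡ 1  ⇒  -1.
(a,b)_∞: sgn(3315)=+, sgn(-11305)=−, so +1.
(a,b)_17: α=-1, u≡4; β=1, v≡15 (mod 17); (4|17)=+1, (15|17)=+1; sign (−1)^0·+1^1·+1^-1 = +1.
(3315, -11305 / ℚ) ramifies at {2, 3, 5, 13}: a division algebra.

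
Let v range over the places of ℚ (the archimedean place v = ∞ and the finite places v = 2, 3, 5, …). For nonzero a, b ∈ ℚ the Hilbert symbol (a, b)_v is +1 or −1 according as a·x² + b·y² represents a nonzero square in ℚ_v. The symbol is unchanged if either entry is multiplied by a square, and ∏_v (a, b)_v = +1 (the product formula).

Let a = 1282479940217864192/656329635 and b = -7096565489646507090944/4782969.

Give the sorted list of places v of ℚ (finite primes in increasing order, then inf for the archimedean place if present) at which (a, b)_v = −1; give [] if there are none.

Mod squares: a ≡ 20995, b ≡ -161. Check v ∈ {∞, 2, 3, 5, 7, 13, 17, 19, 23}.
v=13: a=13^-1·(≡3), b=13^2·(≡2) mod 13; (3|13)=+1, (2|13)=-1; (−1)^{-1·2·6}·(+1)^2·(-1)^-1 = -1.
v=19: a=19^-1·(≡13), b=19^0·(≡2) mod 19; (13|19)=-1, (2|19)=-1; (−1)^{-1·0·9}·(-1)^0·(-1)^-1 = -1.
v=3: a=3^-12·(≡1), b=3^-14·(≡1) mod 3; (1|3)=+1, (1|3)=+1; (−1)^{-12·-14·1}·(+1)^-14·(+1)^-12 = +1.
v=∞: 20995 > 0 and -161 < 0  ⇒  (a,b)_∞ = +1.
v=17: a=17^3·(≡3), b=17^4·(≡2) mod 17; (3|17)=-1, (2|17)=+1; (−1)^{3·4·8}·(-1)^4·(+1)^3 = +1.
v=5: a=5^-1·(≡1), b=5^0·(≡4) mod 5; (1|5)=+1, (4|5)=+1; (−1)^{-1·0·2}·(+1)^0·(+1)^-1 = +1.
v=7: a=7^6·(≡2), b=7^9·(≡3) mod 7; (2|7)=+1, (3|7)=-1; (−1)^{6·9·3}·(+1)^9·(-1)^6 = +1.
v=23: a=23^2·(≡5), b=23^3·(≡18) mod 23; (5|23)=-1, (18|23)=+1; (−1)^{2·3·11}·(-1)^3·(+1)^2 = -1.
v=2: v_2(a)=22, v_2(b)=10; units ≡ 3, 7 (mod 8); ε·ε+αω+βω = 1·1+22·0+10·1 ≡ 1  ⇒  (a,b)_2 = -1.
(20995, -161 / ℚ) ramifies at {2, 13, 19, 23}: a division algebra.

[2, 13, 19, 23]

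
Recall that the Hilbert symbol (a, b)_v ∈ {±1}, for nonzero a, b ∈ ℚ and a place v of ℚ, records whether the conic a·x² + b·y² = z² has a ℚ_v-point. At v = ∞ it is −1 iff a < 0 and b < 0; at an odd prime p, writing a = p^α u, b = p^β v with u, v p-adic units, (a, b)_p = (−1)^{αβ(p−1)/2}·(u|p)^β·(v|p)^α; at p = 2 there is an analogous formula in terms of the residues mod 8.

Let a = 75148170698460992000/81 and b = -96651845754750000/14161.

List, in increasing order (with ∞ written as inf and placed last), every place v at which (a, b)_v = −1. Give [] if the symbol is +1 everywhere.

Mod squares: a ≡ 4370, b ≡ -11. Check v ∈ {∞, 2, 3, 5, 7, 11, 13, 17, 19, 23, 31}.
v=7: a=7^0·(≡2), b=7^-2·(≡3) mod 7; (2|7)=+1, (3|7)=-1; (−1)^{0·-2·3}·(+1)^-2·(-1)^0 = +1.
v=17: a=17^0·(≡2), b=17^-2·(≡3) mod 17; (2|17)=+1, (3|17)=-1; (−1)^{0·-2·8}·(+1)^-2·(-1)^0 = +1.
v=13: a=13^0·(≡8), b=13^2·(≡2) mod 13; (8|13)=-1, (2|13)=-1; (−1)^{0·2·6}·(-1)^2·(-1)^0 = +1.
v=∞: 4370 > 0 and -11 < 0  ⇒  (a,b)_∞ = +1.
v=31: a=31^2·(≡17), b=31^0·(≡28) mod 31; (17|31)=-1, (28|31)=+1; (−1)^{2·0·15}·(-1)^0·(+1)^2 = +1.
v=2: v_2(a)=9, v_2(b)=4; units ≡ 1, 5 (mod 8); ε·ε+αω+βω = 0·0+9·1+4·0 ≡ 1  ⇒  (a,b)_2 = -1.
v=3: a=3^-4·(≡2), b=3^2·(≡1) mod 3; (2|3)=-1, (1|3)=+1; (−1)^{-4·2·1}·(-1)^2·(+1)^-4 = +1.
v=23: a=23^3·(≡8), b=23^2·(≡2) mod 23; (8|23)=+1, (2|23)=+1; (−1)^{3·2·11}·(+1)^2·(+1)^3 = +1.
v=5: a=5^3·(≡1), b=5^6·(≡1) mod 5; (1|5)=+1, (1|5)=+1; (−1)^{3·6·2}·(+1)^6·(+1)^3 = +1.
v=19: a=19^3·(≡10), b=19^2·(≡18) mod 19; (10|19)=-1, (18|19)=-1; (−1)^{3·2·9}·(-1)^2·(-1)^3 = -1.
v=11: a=11^4·(≡1), b=11^3·(≡10) mod 11; (1|11)=+1, (10|11)=-1; (−1)^{4·3·5}·(+1)^3·(-1)^4 = +1.
Ram(4370, -11) = {2, 19}; no ℚ_2-point on the conic.

[2, 19]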